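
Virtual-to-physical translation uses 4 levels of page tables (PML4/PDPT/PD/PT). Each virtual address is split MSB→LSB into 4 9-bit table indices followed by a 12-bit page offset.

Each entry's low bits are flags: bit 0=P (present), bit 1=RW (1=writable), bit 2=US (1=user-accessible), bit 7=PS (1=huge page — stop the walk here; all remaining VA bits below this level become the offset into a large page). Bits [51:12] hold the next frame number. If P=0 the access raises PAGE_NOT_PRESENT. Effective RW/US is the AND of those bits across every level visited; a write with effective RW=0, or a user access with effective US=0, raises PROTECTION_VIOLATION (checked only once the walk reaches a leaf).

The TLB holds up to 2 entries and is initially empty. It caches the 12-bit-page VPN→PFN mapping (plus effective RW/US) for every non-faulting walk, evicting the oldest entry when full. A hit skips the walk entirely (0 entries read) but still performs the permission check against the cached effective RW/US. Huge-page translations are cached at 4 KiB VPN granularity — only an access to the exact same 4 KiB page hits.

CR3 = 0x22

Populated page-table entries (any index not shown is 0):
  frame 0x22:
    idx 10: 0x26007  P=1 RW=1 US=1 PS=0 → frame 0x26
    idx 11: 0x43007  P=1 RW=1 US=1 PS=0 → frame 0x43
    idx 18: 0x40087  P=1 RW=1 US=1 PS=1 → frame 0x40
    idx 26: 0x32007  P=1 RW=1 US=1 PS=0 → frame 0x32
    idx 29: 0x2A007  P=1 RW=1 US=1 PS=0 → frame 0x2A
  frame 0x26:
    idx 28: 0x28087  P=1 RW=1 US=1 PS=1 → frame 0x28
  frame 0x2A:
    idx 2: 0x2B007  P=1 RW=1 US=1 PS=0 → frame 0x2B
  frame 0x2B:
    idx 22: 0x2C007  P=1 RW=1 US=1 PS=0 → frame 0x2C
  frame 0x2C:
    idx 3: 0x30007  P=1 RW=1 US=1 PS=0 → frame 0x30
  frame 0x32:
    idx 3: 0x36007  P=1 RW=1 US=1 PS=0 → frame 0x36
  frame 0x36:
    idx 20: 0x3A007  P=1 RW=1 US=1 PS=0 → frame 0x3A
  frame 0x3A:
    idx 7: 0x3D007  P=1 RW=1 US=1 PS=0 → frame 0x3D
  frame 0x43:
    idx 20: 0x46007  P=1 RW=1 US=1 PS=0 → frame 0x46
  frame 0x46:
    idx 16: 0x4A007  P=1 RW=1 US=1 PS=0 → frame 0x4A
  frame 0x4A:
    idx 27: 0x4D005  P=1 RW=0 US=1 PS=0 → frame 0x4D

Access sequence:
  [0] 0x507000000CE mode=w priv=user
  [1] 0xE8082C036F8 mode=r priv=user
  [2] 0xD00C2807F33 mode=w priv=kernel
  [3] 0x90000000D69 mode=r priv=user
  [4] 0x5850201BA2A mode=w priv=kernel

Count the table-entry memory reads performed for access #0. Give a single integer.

Trace:
#0 VA=0x507000000CE (w,user):
  [0] read 0x22 idx=10: raw=0x26007 flags P=1 W=1 U=1 S=0
  [1] read 0x26 idx=28: raw=0x28087 flags P=1 W=1 U=1 S=1
  ✓ 0x280CE (huge @L1)  — 2 lookups
#1 VA=0xE8082C036F8 (r,user):
  [0] read 0x22 idx=29: raw=0x2A007 flags P=1 W=1 U=1 S=0
  [1] read 0x2A idx=2: raw=0x2B007 flags P=1 W=1 U=1 S=0
  [2] read 0x2B idx=22: raw=0x2C007 flags P=1 W=1 U=1 S=0
  [3] read 0x2C idx=3: raw=0x30007 flags P=1 W=1 U=1 S=0
  ✓ 0x306F8  — 4 lookups
#2 VA=0xD00C2807F33 (w,kernel):
  [0] read 0x22 idx=26: raw=0x32007 flags P=1 W=1 U=1 S=0
  [1] read 0x32 idx=3: raw=0x36007 flags P=1 W=1 U=1 S=0
  [2] read 0x36 idx=20: raw=0x3A007 flags P=1 W=1 U=1 S=0
  [3] read 0x3A idx=7: raw=0x3D007 flags P=1 W=1 U=1 S=0
  ✓ 0x3DF33  — 4 lookups
#3 VA=0x90000000D69 (r,user):
  [0] read 0x22 idx=18: raw=0x40087 flags P=1 W=1 U=1 S=1
  ✓ 0x40D69 (huge @L0)  — 1 lookups
#4 VA=0x5850201BA2A (w,kernel):
  [0] read 0x22 idx=11: raw=0x43007 flags P=1 W=1 U=1 S=0
  [1] read 0x43 idx=20: raw=0x46007 flags P=1 W=1 U=1 S=0
  [2] read 0x46 idx=16: raw=0x4A007 flags P=1 W=1 U=1 S=0
  [3] read 0x4A idx=27: raw=0x4D005 flags P=1 W=0 U=1 S=0
  → PROTECTION_VIOLATION  (4 entries read)

Entries read for #0: 2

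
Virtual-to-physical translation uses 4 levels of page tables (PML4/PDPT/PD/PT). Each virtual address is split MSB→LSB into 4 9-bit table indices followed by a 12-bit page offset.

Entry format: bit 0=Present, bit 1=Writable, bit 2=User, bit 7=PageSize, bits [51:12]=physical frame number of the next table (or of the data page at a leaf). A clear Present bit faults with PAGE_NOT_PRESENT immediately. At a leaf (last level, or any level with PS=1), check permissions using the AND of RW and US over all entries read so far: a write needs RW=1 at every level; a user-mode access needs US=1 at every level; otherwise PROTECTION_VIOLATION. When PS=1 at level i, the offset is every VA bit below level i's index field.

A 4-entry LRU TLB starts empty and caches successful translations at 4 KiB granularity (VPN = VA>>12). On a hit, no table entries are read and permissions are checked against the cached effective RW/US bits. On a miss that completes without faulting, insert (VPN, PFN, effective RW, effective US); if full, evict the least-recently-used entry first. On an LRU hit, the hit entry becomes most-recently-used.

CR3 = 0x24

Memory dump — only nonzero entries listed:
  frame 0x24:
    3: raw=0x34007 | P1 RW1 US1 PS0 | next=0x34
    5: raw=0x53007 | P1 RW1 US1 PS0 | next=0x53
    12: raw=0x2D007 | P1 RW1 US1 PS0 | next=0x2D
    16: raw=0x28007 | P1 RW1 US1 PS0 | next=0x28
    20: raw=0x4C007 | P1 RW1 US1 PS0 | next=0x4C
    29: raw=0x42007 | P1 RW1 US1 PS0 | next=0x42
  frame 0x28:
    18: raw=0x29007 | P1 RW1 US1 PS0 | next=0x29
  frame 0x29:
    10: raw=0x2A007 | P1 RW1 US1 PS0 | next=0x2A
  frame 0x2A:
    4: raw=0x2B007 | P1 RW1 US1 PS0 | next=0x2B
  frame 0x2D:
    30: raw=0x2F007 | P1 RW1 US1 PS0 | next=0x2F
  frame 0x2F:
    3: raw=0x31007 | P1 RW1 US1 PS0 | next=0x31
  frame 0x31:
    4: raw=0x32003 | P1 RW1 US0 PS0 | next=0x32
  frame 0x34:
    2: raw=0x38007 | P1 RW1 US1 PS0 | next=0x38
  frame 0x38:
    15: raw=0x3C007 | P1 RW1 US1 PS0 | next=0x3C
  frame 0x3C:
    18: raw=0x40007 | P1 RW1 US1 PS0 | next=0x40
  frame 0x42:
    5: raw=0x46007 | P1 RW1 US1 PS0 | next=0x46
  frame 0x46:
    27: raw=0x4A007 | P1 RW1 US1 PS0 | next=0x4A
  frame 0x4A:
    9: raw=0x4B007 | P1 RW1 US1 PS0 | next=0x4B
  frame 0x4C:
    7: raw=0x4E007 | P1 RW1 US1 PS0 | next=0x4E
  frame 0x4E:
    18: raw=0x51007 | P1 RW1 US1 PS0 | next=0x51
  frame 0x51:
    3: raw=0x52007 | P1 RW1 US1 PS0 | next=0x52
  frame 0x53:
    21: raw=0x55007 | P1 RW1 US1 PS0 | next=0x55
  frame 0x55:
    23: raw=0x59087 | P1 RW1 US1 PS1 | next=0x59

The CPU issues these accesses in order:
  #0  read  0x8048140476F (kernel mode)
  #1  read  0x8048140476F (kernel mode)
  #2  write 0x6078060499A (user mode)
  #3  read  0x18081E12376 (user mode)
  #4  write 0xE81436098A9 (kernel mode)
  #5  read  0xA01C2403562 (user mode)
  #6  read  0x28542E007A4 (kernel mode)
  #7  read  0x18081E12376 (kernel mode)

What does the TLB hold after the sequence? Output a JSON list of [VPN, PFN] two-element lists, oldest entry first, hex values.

Per-access translation:
#0 VA=0x8048140476F (r,kernel):
  L0: frame=0x24 idx=16 entry=0x28007 [P=1 RW=1 US=1 PS=0]
  L1: frame=0x28 idx=18 entry=0x29007 [P=1 RW=1 US=1 PS=0]
  L2: frame=0x29 idx=10 entry=0x2A007 [P=1 RW=1 US=1 PS=0]
  L3: frame=0x2A idx=4 entry=0x2B007 [P=1 RW=1 US=1 PS=0]
  ⇒ phys 0x2B76F  [4 reads]
#1 VA=0x8048140476F (r,kernel):
  TLB hit vpn=0x80481404 → PA=0x2B76F
#2 VA=0x6078060499A (w,user):
  L0: frame=0x24 idx=12 entry=0x2D007 [P=1 RW=1 US=1 PS=0]
  L1: frame=0x2D idx=30 entry=0x2F007 [P=1 RW=1 US=1 PS=0]
  L2: frame=0x2F idx=3 entry=0x31007 [P=1 RW=1 US=1 PS=0]
  L3: frame=0x31 idx=4 entry=0x32003 [P=1 RW=1 US=0 PS=0]
  ⇒ fault: PROTECTION_VIOLATION  — 4 lookups
#3 VA=0x18081E12376 (r,user):
  L0: frame=0x24 idx=3 entry=0x34007 [P=1 RW=1 US=1 PS=0]
  L1: frame=0x34 idx=2 entry=0x38007 [P=1 RW=1 US=1 PS=0]
  L2: frame=0x38 idx=15 entry=0x3C007 [P=1 RW=1 US=1 PS=0]
  L3: frame=0x3C idx=18 entry=0x40007 [P=1 RW=1 US=1 PS=0]
  ⇒ phys 0x40376  [4 reads]
#4 VA=0xE81436098A9 (w,kernel):
  L0: frame=0x24 idx=29 entry=0x42007 [P=1 RW=1 US=1 PS=0]
  L1: frame=0x42 idx=5 entry=0x46007 [P=1 RW=1 US=1 PS=0]
  L2: frame=0x46 idx=27 entry=0x4A007 [P=1 RW=1 US=1 PS=0]
  L3: frame=0x4A idx=9 entry=0x4B007 [P=1 RW=1 US=1 PS=0]
  ⇒ phys 0x4B8A9  [4 reads]
#5 VA=0xA01C2403562 (r,user):
  L0: frame=0x24 idx=20 entry=0x4C007 [P=1 RW=1 US=1 PS=0]
  L1: frame=0x4C idx=7 entry=0x4E007 [P=1 RW=1 US=1 PS=0]
  L2: frame=0x4E idx=18 entry=0x51007 [P=1 RW=1 US=1 PS=0]
  L3: frame=0x51 idx=3 entry=0x52007 [P=1 RW=1 US=1 PS=0]
  ⇒ phys 0x52562  [4 reads]
#6 VA=0x28542E007A4 (r,kernel):
  L0: frame=0x24 idx=5 entry=0x53007 [P=1 RW=1 US=1 PS=0]
  L1: frame=0x53 idx=21 entry=0x55007 [P=1 RW=1 US=1 PS=0]
  L2: frame=0x55 idx=23 entry=0x59087 [P=1 RW=1 US=1 PS=1]
  ⇒ phys 0x597A4 (huge @L2)  [3 reads]
#7 VA=0x18081E12376 (r,kernel):
  TLB hit vpn=0x18081E12 → PA=0x40376

TLB: [["0xE8143609", "0x4B"], ["0xA01C2403", "0x52"], ["0x28542E00", "0x59"], ["0x18081E12", "0x40"]]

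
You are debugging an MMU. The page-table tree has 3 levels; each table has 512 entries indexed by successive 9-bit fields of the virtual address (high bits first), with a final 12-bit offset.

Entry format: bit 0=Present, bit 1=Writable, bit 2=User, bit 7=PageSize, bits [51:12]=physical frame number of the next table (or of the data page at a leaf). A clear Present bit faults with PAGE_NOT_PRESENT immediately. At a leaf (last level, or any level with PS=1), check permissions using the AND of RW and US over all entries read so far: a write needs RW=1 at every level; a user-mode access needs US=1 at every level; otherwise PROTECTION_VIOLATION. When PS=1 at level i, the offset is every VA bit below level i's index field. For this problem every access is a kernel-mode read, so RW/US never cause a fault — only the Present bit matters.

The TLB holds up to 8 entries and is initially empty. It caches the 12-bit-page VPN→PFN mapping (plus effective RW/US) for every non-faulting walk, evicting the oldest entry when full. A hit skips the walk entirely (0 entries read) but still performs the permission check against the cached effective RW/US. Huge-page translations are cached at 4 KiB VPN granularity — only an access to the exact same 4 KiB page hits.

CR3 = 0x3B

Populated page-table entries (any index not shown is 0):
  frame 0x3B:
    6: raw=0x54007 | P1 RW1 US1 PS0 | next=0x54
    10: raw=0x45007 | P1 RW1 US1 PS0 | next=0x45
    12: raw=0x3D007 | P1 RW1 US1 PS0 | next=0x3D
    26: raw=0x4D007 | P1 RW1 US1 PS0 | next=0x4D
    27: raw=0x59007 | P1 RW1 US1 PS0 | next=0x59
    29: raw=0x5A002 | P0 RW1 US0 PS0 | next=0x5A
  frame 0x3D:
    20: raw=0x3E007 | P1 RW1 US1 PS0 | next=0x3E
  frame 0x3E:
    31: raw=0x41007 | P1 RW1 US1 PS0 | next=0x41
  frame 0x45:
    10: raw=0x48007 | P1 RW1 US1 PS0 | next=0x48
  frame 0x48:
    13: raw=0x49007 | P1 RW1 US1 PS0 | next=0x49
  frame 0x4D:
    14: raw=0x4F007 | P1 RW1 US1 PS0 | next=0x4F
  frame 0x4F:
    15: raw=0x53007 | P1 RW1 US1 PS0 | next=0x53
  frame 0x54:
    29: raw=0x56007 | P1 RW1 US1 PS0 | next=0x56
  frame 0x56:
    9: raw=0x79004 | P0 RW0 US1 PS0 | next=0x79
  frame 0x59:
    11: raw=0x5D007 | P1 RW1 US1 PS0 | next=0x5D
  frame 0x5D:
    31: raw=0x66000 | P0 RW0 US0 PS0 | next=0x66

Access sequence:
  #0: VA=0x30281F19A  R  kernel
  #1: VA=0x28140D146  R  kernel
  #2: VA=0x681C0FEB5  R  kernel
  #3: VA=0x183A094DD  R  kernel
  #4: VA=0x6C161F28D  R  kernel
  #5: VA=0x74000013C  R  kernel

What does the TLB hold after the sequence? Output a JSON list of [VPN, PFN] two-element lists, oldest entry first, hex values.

Walk each access:
#0 VA=0x30281F19A (r,kernel):
  L0: frame=0x3B idx=12 entry=0x3D007 [P=1 RW=1 US=1 PS=0]
  L1: frame=0x3D idx=20 entry=0x3E007 [P=1 RW=1 US=1 PS=0]
  L2: frame=0x3E idx=31 entry=0x41007 [P=1 RW=1 US=1 PS=0]
  → PA=0x4119A  (3 entries read)
#1 VA=0x28140D146 (r,kernel):
  L0: frame=0x3B idx=10 entry=0x45007 [P=1 RW=1 US=1 PS=0]
  L1: frame=0x45 idx=10 entry=0x48007 [P=1 RW=1 US=1 PS=0]
  L2: frame=0x48 idx=13 entry=0x49007 [P=1 RW=1 US=1 PS=0]
  → PA=0x49146  (3 entries read)
#2 VA=0x681C0FEB5 (r,kernel):
  L0: frame=0x3B idx=26 entry=0x4D007 [P=1 RW=1 US=1 PS=0]
  L1: frame=0x4D idx=14 entry=0x4F007 [P=1 RW=1 US=1 PS=0]
  L2: frame=0x4F idx=15 entry=0x53007 [P=1 RW=1 US=1 PS=0]
  → PA=0x53EB5  (3 entries read)
#3 VA=0x183A094DD (r,kernel):
  L0: frame=0x3B idx=6 entry=0x54007 [P=1 RW=1 US=1 PS=0]
  L1: frame=0x54 idx=29 entry=0x56007 [P=1 RW=1 US=1 PS=0]
  L2: frame=0x56 idx=9 entry=0x79004 [P=0 RW=0 US=1 PS=0]
  ✗ PAGE_NOT_PRESENT  [3 reads]
#4 VA=0x6C161F28D (r,kernel):
  L0: frame=0x3B idx=27 entry=0x59007 [P=1 RW=1 US=1 PS=0]
  L1: frame=0x59 idx=11 entry=0x5D007 [P=1 RW=1 US=1 PS=0]
  L2: frame=0x5D idx=31 entry=0x66000 [P=0 RW=0 US=0 PS=0]
  ✗ PAGE_NOT_PRESENT  [3 reads]
#5 VA=0x74000013C (r,kernel):
  L0: frame=0x3B idx=29 entry=0x5A002 [P=0 RW=1 US=0 PS=0]
  ✗ PAGE_NOT_PRESENT  [1 reads]

TLB: [["0x30281F", "0x41"], ["0x28140D", "0x49"], ["0x681C0F", "0x53"]]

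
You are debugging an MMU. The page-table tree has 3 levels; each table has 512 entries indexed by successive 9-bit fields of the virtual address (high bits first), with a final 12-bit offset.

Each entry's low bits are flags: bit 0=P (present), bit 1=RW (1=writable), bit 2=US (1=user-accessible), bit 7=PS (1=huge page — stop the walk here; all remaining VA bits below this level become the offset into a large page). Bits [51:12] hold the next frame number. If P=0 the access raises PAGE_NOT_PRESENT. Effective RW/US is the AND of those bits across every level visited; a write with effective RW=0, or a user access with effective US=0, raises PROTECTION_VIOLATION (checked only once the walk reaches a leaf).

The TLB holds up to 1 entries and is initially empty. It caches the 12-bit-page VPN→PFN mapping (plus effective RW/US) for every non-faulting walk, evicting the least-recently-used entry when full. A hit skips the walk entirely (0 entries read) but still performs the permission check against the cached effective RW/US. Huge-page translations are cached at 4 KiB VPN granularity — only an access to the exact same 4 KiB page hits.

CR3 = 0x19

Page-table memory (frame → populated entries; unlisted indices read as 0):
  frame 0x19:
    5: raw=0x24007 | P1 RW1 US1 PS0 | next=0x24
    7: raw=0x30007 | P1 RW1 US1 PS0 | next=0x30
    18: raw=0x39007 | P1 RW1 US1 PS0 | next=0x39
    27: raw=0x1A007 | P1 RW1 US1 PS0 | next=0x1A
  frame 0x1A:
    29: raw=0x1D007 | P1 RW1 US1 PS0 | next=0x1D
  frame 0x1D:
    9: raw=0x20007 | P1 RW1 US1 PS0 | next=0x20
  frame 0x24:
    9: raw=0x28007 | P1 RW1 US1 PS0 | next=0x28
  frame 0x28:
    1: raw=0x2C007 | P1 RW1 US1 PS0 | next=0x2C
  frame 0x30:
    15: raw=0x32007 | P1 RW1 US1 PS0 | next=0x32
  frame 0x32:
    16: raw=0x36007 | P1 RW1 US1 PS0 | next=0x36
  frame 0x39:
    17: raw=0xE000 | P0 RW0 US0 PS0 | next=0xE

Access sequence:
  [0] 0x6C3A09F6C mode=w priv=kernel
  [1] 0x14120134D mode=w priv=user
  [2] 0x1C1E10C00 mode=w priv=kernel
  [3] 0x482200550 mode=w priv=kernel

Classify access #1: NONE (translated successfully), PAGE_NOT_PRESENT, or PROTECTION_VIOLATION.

Per-access translation:
#0 VA=0x6C3A09F6C (w,kernel):
  [0] read 0x19 idx=27: raw=0x1A007 flags P=1 W=1 U=1 S=0
  [1] read 0x1A idx=29: raw=0x1D007 flags P=1 W=1 U=1 S=0
  [2] read 0x1D idx=9: raw=0x20007 flags P=1 W=1 U=1 S=0
  → PA=0x20F6C  (3 entries read)
#1 VA=0x14120134D (w,user):
  [0] read 0x19 idx=5: raw=0x24007 flags P=1 W=1 U=1 S=0
  [1] read 0x24 idx=9: raw=0x28007 flags P=1 W=1 U=1 S=0
  [2] read 0x28 idx=1: raw=0x2C007 flags P=1 W=1 U=1 S=0
  → PA=0x2C34D  (3 entries read)
#2 VA=0x1C1E10C00 (w,kernel):
  [0] read 0x19 idx=7: raw=0x30007 flags P=1 W=1 U=1 S=0
  [1] read 0x30 idx=15: raw=0x32007 flags P=1 W=1 U=1 S=0
  [2] read 0x32 idx=16: raw=0x36007 flags P=1 W=1 U=1 S=0
  → PA=0x36C00  (3 entries read)
#3 VA=0x482200550 (w,kernel):
  [0] read 0x19 idx=18: raw=0x39007 flags P=1 W=1 U=1 S=0
  [1] read 0x39 idx=17: raw=0xE000 flags P=0 W=0 U=0 S=0
  ✗ PAGE_NOT_PRESENT  [2 reads]

Access #1 fault: NONE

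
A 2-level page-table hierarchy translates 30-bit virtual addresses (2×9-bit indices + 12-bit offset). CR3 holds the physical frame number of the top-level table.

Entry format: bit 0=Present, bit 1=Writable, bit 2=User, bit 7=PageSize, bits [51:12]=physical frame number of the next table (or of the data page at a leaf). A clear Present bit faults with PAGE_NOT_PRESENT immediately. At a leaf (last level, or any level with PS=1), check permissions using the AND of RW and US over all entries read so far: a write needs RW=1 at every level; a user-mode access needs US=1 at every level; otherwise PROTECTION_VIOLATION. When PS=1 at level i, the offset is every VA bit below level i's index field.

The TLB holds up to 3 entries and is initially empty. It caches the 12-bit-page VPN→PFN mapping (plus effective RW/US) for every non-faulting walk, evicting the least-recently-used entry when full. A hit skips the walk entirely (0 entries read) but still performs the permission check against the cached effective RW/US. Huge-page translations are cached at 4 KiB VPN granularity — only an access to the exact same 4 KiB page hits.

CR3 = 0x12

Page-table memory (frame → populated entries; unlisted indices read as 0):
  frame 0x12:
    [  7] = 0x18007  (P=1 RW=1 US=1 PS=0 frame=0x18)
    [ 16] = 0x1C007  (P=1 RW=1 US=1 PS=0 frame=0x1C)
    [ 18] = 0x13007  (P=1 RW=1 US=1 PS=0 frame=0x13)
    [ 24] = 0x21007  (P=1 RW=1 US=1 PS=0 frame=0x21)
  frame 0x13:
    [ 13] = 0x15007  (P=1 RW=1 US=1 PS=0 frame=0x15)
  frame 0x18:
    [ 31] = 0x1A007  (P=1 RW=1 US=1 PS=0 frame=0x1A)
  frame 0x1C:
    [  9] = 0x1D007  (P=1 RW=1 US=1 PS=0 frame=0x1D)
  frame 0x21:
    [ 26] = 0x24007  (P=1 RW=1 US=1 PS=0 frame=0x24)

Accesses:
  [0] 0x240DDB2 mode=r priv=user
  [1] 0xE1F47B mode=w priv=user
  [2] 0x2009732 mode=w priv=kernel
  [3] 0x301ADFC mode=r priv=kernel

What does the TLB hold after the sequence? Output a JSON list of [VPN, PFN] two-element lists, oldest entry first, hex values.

Per-access translation:
#0 VA=0x240DDB2 (r,user):
  lvl0: tbl 0x12, slot 18 ⇒ 0x13007 (P1/RW1/US1/PS0)
  lvl1: tbl 0x13, slot 13 ⇒ 0x15007 (P1/RW1/US1/PS0)
  → PA=0x15DB2  (2 entries read)
#1 VA=0xE1F47B (w,user):
  lvl0: tbl 0x12, slot 7 ⇒ 0x18007 (P1/RW1/US1/PS0)
  lvl1: tbl 0x18, slot 31 ⇒ 0x1A007 (P1/RW1/US1/PS0)
  → PA=0x1A47B  (2 entries read)
#2 VA=0x2009732 (w,kernel):
  lvl0: tbl 0x12, slot 16 ⇒ 0x1C007 (P1/RW1/US1/PS0)
  lvl1: tbl 0x1C, slot 9 ⇒ 0x1D007 (P1/RW1/US1/PS0)
  → PA=0x1D732  (2 entries read)
#3 VA=0x301ADFC (r,kernel):
  lvl0: tbl 0x12, slot 24 ⇒ 0x21007 (P1/RW1/US1/PS0)
  lvl1: tbl 0x21, slot 26 ⇒ 0x24007 (P1/RW1/US1/PS0)
  → PA=0x24DFC  (2 entries read)

TLB: [["0xE1F", "0x1A"], ["0x2009", "0x1D"], ["0x301A", "0x24"]]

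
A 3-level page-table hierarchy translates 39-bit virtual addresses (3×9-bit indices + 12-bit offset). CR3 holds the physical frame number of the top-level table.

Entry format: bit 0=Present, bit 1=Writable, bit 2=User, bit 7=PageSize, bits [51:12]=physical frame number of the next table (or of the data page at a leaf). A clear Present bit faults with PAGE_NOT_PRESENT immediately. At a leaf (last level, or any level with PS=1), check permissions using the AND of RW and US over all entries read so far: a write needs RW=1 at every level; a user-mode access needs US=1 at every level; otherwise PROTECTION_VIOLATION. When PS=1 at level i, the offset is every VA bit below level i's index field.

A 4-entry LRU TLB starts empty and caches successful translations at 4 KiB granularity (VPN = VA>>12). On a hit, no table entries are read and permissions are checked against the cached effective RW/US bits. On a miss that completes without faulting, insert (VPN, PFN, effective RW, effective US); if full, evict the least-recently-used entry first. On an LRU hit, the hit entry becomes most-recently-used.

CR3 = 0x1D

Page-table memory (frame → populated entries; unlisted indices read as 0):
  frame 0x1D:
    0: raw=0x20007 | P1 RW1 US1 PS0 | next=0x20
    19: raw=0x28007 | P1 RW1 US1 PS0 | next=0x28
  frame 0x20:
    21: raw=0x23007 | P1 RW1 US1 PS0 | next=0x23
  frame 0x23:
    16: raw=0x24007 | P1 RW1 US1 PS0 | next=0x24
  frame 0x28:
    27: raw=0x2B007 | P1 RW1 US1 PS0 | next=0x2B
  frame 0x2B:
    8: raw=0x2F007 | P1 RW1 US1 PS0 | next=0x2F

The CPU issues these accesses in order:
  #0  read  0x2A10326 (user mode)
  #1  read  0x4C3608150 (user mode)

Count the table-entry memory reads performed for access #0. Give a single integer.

Trace:
#0 VA=0x2A10326 (r,user):
  lvl0: tbl 0x1D, slot 0 ⇒ 0x20007 (P1/RW1/US1/PS0)
  lvl1: tbl 0x20, slot 21 ⇒ 0x23007 (P1/RW1/US1/PS0)
  lvl2: tbl 0x23, slot 16 ⇒ 0x24007 (P1/RW1/US1/PS0)
  → PA=0x24326  (3 entries read)
#1 VA=0x4C3608150 (r,user):
  lvl0: tbl 0x1D, slot 19 ⇒ 0x28007 (P1/RW1/US1/PS0)
  lvl1: tbl 0x28, slot 27 ⇒ 0x2B007 (P1/RW1/US1/PS0)
  lvl2: tbl 0x2B, slot 8 ⇒ 0x2F007 (P1/RW1/US1/PS0)
  → PA=0x2F150  (3 entries read)

Entries read for #0: 3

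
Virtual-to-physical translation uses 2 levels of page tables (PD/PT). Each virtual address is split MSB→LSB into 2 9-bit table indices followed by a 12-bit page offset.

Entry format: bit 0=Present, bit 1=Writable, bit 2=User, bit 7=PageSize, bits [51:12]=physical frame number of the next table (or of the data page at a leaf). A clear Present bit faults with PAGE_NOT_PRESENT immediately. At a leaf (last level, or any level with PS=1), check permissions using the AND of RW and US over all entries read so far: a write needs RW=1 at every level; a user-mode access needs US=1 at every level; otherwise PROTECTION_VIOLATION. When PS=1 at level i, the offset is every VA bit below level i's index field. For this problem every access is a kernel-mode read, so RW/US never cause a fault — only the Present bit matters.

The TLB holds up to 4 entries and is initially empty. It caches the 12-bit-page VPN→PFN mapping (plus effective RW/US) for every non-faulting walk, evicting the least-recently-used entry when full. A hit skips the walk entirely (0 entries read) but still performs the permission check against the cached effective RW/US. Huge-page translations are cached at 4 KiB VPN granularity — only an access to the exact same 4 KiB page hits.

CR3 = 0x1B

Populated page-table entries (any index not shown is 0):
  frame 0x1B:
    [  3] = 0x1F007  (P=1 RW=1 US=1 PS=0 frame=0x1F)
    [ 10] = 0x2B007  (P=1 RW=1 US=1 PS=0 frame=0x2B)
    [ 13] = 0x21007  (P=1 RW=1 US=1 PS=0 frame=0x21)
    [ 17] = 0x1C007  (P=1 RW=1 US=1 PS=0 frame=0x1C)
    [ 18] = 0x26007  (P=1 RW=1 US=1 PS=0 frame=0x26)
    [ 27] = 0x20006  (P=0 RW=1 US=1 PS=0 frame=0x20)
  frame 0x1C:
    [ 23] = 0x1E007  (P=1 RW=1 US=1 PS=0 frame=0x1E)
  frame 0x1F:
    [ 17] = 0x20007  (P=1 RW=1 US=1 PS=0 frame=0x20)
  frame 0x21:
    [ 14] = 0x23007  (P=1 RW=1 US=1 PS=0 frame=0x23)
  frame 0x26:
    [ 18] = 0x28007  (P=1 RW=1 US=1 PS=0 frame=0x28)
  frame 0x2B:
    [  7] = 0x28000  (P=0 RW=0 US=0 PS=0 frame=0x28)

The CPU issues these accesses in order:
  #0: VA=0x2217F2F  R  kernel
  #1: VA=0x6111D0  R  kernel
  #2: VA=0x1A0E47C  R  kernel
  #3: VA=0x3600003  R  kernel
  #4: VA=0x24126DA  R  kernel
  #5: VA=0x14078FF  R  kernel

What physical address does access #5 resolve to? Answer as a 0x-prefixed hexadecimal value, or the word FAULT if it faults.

Per-access translation:
#0 VA=0x2217F2F (r,kernel):
  [0] read 0x1B idx=17: raw=0x1C007 flags P=1 W=1 U=1 S=0
  [1] read 0x1C idx=23: raw=0x1E007 flags P=1 W=1 U=1 S=0
  ✓ 0x1EF2F  — 2 lookups
#1 VA=0x6111D0 (r,kernel):
  [0] read 0x1B idx=3: raw=0x1F007 flags P=1 W=1 U=1 S=0
  [1] read 0x1F idx=17: raw=0x20007 flags P=1 W=1 U=1 S=0
  ✓ 0x201D0  — 2 lookups
#2 VA=0x1A0E47C (r,kernel):
  [0] read 0x1B idx=13: raw=0x21007 flags P=1 W=1 U=1 S=0
  [1] read 0x21 idx=14: raw=0x23007 flags P=1 W=1 U=1 S=0
  ✓ 0x2347C  — 2 lookups
#3 VA=0x3600003 (r,kernel):
  [0] read 0x1B idx=27: raw=0x20006 flags P=0 W=1 U=1 S=0
  ⇒ fault: PAGE_NOT_PRESENT  — 1 lookups
#4 VA=0x24126DA (r,kernel):
  [0] read 0x1B idx=18: raw=0x26007 flags P=1 W=1 U=1 S=0
  [1] read 0x26 idx=18: raw=0x28007 flags P=1 W=1 U=1 S=0
  ✓ 0x286DA  — 2 lookups
#5 VA=0x14078FF (r,kernel):
  [0] read 0x1B idx=10: raw=0x2B007 flags P=1 W=1 U=1 S=0
  [1] read 0x2B idx=7: raw=0x28000 flags P=0 W=0 U=0 S=0
  ⇒ fault: PAGE_NOT_PRESENT  — 2 lookups

Access #5 PA: FAULT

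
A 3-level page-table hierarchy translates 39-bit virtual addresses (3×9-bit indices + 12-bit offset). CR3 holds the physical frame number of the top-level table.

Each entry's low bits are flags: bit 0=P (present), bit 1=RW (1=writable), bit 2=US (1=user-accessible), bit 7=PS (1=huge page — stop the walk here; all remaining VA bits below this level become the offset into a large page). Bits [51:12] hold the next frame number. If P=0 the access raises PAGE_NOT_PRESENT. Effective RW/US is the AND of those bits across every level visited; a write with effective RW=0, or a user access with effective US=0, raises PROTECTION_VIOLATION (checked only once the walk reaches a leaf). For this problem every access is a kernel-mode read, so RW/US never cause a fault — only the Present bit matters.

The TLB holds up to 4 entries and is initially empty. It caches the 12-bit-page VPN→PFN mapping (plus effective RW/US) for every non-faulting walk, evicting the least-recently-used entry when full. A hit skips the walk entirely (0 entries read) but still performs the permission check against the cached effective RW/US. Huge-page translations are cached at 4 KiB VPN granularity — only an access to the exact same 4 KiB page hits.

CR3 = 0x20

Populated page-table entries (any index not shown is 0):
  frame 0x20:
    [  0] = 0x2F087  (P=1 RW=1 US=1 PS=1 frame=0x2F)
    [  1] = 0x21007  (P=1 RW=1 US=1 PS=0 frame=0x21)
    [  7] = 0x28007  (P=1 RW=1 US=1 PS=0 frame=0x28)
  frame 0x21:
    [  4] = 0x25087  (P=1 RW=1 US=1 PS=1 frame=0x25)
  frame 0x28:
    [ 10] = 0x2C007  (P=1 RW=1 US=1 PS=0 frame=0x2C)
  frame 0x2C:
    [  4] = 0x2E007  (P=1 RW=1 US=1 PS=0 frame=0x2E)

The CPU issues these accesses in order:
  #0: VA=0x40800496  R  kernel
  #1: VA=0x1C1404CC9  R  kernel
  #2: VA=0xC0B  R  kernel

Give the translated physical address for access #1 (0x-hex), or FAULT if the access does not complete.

Trace:
#0 VA=0x40800496 (r,kernel):
  [0] read 0x20 idx=1: raw=0x21007 flags P=1 W=1 U=1 S=0
  [1] read 0x21 idx=4: raw=0x25087 flags P=1 W=1 U=1 S=1
  ⇒ phys 0x25496 (huge @L1)  [2 reads]
#1 VA=0x1C1404CC9 (r,kernel):
  [0] read 0x20 idx=7: raw=0x28007 flags P=1 W=1 U=1 S=0
  [1] read 0x28 idx=10: raw=0x2C007 flags P=1 W=1 U=1 S=0
  [2] read 0x2C idx=4: raw=0x2E007 flags P=1 W=1 U=1 S=0
  ⇒ phys 0x2ECC9  [3 reads]
#2 VA=0xC0B (r,kernel):
  [0] read 0x20 idx=0: raw=0x2F087 flags P=1 W=1 U=1 S=1
  ⇒ phys 0x2FC0B (huge @L0)  [1 reads]

Access #1 PA: 0x2ECC9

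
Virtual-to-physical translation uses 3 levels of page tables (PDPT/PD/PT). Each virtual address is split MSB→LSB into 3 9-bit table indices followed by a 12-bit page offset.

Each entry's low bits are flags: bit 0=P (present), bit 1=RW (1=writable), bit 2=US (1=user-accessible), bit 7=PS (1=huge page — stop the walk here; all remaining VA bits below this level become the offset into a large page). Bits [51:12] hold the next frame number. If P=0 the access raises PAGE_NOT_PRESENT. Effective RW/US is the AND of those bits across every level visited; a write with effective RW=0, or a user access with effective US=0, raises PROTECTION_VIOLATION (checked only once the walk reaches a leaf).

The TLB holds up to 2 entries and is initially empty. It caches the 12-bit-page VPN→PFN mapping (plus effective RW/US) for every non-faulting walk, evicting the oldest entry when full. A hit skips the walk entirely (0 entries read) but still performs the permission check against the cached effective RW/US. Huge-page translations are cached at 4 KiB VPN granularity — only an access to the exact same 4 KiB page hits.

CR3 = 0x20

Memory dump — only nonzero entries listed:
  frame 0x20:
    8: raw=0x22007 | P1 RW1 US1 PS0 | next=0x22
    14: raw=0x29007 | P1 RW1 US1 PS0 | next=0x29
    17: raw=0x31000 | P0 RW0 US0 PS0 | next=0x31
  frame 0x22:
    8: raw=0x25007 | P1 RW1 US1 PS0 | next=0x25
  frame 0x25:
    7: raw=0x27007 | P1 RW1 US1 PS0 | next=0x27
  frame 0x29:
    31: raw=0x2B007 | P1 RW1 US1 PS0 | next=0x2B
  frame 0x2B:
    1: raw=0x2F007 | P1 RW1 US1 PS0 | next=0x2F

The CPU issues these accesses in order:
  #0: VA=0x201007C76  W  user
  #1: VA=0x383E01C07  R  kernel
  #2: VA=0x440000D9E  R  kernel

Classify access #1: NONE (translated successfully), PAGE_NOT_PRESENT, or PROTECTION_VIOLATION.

Trace:
#0 VA=0x201007C76 (w,user):
  lvl0: tbl 0x20, slot 8 ⇒ 0x22007 (P1/RW1/US1/PS0)
  lvl1: tbl 0x22, slot 8 ⇒ 0x25007 (P1/RW1/US1/PS0)
  lvl2: tbl 0x25, slot 7 ⇒ 0x27007 (P1/RW1/US1/PS0)
  → PA=0x27C76  (3 entries read)
#1 VA=0x383E01C07 (r,kernel):
  lvl0: tbl 0x20, slot 14 ⇒ 0x29007 (P1/RW1/US1/PS0)
  lvl1: tbl 0x29, slot 31 ⇒ 0x2B007 (P1/RW1/US1/PS0)
  lvl2: tbl 0x2B, slot 1 ⇒ 0x2F007 (P1/RW1/US1/PS0)
  → PA=0x2FC07  (3 entries read)
#2 VA=0x440000D9E (r,kernel):
  lvl0: tbl 0x20, slot 17 ⇒ 0x31000 (P0/RW0/US0/PS0)
  ⇒ fault: PAGE_NOT_PRESENT  — 1 lookups

Access #1 fault: NONE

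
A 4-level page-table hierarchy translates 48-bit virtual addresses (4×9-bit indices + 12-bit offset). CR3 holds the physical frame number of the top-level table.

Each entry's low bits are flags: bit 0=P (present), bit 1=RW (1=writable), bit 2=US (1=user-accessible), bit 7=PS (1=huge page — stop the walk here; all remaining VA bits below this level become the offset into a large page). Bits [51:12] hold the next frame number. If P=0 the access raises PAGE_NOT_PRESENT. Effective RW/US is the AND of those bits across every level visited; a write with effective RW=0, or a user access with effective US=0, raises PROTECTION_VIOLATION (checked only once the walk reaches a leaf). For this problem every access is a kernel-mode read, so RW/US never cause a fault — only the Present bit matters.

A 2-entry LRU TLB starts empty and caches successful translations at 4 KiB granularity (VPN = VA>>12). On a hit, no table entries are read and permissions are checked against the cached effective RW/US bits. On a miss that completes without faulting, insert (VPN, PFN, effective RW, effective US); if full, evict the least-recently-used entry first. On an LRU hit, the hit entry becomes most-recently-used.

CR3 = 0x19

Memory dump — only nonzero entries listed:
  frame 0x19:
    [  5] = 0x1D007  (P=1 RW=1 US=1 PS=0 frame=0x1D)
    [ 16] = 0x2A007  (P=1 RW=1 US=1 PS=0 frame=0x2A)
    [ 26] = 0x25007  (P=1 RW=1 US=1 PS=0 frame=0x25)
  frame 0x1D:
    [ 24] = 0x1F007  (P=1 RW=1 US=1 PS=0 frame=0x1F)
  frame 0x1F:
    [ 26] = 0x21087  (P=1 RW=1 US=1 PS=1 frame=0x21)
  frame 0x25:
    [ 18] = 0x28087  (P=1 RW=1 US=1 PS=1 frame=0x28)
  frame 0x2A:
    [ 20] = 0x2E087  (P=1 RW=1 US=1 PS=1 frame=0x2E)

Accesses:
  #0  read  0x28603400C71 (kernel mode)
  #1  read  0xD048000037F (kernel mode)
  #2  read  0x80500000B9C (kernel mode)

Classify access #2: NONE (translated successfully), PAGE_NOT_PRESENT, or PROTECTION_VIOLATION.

Per-access translation:
#0 VA=0x28603400C71 (r,kernel):
  lvl0: tbl 0x19, slot 5 ⇒ 0x1D007 (P1/RW1/US1/PS0)
  lvl1: tbl 0x1D, slot 24 ⇒ 0x1F007 (P1/RW1/US1/PS0)
  lvl2: tbl 0x1F, slot 26 ⇒ 0x21087 (P1/RW1/US1/PS1)
  → PA=0x21C71 (huge @L2)  (3 entries read)
#1 VA=0xD048000037F (r,kernel):
  lvl0: tbl 0x19, slot 26 ⇒ 0x25007 (P1/RW1/US1/PS0)
  lvl1: tbl 0x25, slot 18 ⇒ 0x28087 (P1/RW1/US1/PS1)
  → PA=0x2837F (huge @L1)  (2 entries read)
#2 VA=0x80500000B9C (r,kernel):
  lvl0: tbl 0x19, slot 16 ⇒ 0x2A007 (P1/RW1/US1/PS0)
  lvl1: tbl 0x2A, slot 20 ⇒ 0x2E087 (P1/RW1/US1/PS1)
  → PA=0x2EB9C (huge @L1)  (2 entries read)

Access #2 fault: NONE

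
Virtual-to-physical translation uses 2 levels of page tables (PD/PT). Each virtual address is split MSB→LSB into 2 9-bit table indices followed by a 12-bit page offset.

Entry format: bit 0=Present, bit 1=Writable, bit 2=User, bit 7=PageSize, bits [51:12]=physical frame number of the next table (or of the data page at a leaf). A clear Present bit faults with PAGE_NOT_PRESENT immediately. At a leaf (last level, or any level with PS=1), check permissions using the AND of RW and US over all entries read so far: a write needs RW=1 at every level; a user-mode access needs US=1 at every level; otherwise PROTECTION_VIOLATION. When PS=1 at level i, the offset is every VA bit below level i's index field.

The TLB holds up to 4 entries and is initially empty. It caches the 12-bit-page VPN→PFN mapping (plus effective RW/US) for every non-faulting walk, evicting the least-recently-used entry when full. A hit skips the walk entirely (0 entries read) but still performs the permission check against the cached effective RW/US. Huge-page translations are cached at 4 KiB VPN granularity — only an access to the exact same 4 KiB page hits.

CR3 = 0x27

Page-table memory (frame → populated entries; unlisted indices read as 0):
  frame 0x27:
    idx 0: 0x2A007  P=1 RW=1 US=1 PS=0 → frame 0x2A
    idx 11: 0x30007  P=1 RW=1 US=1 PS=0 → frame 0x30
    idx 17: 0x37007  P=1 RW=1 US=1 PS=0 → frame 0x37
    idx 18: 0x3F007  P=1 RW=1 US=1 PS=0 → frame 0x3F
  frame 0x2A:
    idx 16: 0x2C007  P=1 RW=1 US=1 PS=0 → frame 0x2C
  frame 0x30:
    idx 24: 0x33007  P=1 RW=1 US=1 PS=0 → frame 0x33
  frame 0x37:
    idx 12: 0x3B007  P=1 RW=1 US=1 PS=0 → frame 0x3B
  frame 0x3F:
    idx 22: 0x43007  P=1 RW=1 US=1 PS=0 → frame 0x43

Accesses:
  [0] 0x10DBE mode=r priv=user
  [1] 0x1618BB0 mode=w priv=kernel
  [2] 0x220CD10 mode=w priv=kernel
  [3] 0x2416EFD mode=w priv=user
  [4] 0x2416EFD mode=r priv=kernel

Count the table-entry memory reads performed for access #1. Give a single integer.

Walk each access:
#0 VA=0x10DBE (r,user):
  lvl0: tbl 0x27, slot 0 ⇒ 0x2A007 (P1/RW1/US1/PS0)
  lvl1: tbl 0x2A, slot 16 ⇒ 0x2C007 (P1/RW1/US1/PS0)
  ⇒ phys 0x2CDBE  [2 reads]
#1 VA=0x1618BB0 (w,kernel):
  lvl0: tbl 0x27, slot 11 ⇒ 0x30007 (P1/RW1/US1/PS0)
  lvl1: tbl 0x30, slot 24 ⇒ 0x33007 (P1/RW1/US1/PS0)
  ⇒ phys 0x33BB0  [2 reads]
#2 VA=0x220CD10 (w,kernel):
  lvl0: tbl 0x27, slot 17 ⇒ 0x37007 (P1/RW1/US1/PS0)
  lvl1: tbl 0x37, slot 12 ⇒ 0x3B007 (P1/RW1/US1/PS0)
  ⇒ phys 0x3BD10  [2 reads]
#3 VA=0x2416EFD (w,user):
  lvl0: tbl 0x27, slot 18 ⇒ 0x3F007 (P1/RW1/US1/PS0)
  lvl1: tbl 0x3F, slot 22 ⇒ 0x43007 (P1/RW1/US1/PS0)
  ⇒ phys 0x43EFD  [2 reads]
#4 VA=0x2416EFD (r,kernel):
  TLB hit vpn=0x2416 → PA=0x43EFD

Entries read for #1: 2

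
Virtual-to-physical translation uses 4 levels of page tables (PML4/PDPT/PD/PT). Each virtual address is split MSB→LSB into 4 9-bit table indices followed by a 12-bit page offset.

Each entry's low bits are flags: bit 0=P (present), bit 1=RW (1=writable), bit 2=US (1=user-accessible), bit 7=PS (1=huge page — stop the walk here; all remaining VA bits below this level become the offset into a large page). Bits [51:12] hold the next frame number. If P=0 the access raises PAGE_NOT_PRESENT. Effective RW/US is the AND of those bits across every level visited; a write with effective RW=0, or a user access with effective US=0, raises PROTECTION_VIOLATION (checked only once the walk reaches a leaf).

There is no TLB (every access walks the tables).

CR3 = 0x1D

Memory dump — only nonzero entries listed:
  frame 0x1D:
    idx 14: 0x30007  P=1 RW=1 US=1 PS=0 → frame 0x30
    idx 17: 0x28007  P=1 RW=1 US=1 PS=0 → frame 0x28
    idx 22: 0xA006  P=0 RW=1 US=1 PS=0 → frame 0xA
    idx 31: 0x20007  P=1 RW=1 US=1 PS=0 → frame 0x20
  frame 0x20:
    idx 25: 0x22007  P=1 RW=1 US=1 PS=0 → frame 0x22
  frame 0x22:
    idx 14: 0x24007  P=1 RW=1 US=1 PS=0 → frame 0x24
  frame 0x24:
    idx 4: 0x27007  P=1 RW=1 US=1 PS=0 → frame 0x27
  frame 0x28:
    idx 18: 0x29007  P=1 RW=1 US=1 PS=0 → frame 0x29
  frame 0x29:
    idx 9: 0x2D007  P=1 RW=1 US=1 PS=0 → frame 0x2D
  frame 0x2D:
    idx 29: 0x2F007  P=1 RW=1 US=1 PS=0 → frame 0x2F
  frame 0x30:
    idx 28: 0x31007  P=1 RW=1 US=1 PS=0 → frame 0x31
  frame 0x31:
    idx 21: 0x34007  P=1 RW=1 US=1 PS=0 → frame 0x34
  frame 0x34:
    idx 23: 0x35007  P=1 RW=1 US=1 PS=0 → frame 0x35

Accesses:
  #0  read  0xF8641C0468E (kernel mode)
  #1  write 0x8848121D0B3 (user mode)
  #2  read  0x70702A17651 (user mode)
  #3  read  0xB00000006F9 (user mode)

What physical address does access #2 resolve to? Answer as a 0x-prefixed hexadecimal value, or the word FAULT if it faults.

Walk each access:
#0 VA=0xF8641C0468E (r,kernel):
  L0 @0x1D[31] → 0x20007  P=1,RW=1,US=1,PS=0
  L1 @0x20[25] → 0x22007  P=1,RW=1,US=1,PS=0
  L2 @0x22[14] → 0x24007  P=1,RW=1,US=1,PS=0
  L3 @0x24[4] → 0x27007  P=1,RW=1,US=1,PS=0
  → PA=0x2768E  (4 entries read)
#1 VA=0x8848121D0B3 (w,user):
  L0 @0x1D[17] → 0x28007  P=1,RW=1,US=1,PS=0
  L1 @0x28[18] → 0x29007  P=1,RW=1,US=1,PS=0
  L2 @0x29[9] → 0x2D007  P=1,RW=1,US=1,PS=0
  L3 @0x2D[29] → 0x2F007  P=1,RW=1,US=1,PS=0
  → PA=0x2F0B3  (4 entries read)
#2 VA=0x70702A17651 (r,user):
  L0 @0x1D[14] → 0x30007  P=1,RW=1,US=1,PS=0
  L1 @0x30[28] → 0x31007  P=1,RW=1,US=1,PS=0
  L2 @0x31[21] → 0x34007  P=1,RW=1,US=1,PS=0
  L3 @0x34[23] → 0x35007  P=1,RW=1,US=1,PS=0
  → PA=0x35651  (4 entries read)
#3 VA=0xB00000006F9 (r,user):
  L0 @0x1D[22] → 0xA006  P=0,RW=1,US=1,PS=0
  ⇒ fault: PAGE_NOT_PRESENT  — 1 lookups

Access #2 PA: 0x35651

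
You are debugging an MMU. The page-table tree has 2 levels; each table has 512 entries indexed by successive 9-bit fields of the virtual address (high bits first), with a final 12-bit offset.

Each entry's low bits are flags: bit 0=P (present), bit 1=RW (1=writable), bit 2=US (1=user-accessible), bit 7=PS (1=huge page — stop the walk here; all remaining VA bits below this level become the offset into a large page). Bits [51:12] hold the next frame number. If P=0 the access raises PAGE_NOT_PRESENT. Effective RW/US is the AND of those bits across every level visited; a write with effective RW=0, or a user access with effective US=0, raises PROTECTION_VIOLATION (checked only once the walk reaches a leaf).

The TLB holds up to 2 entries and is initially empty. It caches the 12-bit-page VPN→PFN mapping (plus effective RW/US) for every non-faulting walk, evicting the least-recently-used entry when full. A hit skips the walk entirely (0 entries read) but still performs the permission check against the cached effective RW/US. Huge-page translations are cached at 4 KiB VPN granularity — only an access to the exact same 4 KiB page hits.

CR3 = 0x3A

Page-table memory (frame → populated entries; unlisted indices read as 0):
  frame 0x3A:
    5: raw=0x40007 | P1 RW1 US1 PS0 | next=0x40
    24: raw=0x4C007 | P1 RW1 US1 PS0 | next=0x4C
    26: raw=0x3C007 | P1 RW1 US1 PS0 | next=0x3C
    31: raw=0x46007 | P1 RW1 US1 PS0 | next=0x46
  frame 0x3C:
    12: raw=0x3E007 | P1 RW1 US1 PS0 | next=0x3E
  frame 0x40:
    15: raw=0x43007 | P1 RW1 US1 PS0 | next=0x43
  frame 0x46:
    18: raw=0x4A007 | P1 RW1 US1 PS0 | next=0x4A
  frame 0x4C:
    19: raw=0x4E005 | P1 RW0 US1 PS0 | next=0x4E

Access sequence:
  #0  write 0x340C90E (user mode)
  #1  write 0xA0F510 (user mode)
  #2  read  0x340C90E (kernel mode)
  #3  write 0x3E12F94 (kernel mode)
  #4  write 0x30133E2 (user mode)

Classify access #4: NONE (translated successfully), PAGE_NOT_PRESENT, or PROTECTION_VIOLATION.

Trace:
#0 VA=0x340C90E (w,user):
  [0] read 0x3A idx=26: raw=0x3C007 flags P=1 W=1 U=1 S=0
  [1] read 0x3C idx=12: raw=0x3E007 flags P=1 W=1 U=1 S=0
  ⇒ phys 0x3E90E  [2 reads]
#1 VA=0xA0F510 (w,user):
  [0] read 0x3A idx=5: raw=0x40007 flags P=1 W=1 U=1 S=0
  [1] read 0x40 idx=15: raw=0x43007 flags P=1 W=1 U=1 S=0
  ⇒ phys 0x43510  [2 reads]
#2 VA=0x340C90E (r,kernel):
  TLB hit vpn=0x340C → PA=0x3E90E
#3 VA=0x3E12F94 (w,kernel):
  [0] read 0x3A idx=31: raw=0x46007 flags P=1 W=1 U=1 S=0
  [1] read 0x46 idx=18: raw=0x4A007 flags P=1 W=1 U=1 S=0
  ⇒ phys 0x4AF94  [2 reads]
#4 VA=0x30133E2 (w,user):
  [0] read 0x3A idx=24: raw=0x4C007 flags P=1 W=1 U=1 S=0
  [1] read 0x4C idx=19: raw=0x4E005 flags P=1 W=0 U=1 S=0
  ⇒ fault: PROTECTION_VIOLATION  — 2 lookups

Access #4 fault: PROTECTION_VIOLATION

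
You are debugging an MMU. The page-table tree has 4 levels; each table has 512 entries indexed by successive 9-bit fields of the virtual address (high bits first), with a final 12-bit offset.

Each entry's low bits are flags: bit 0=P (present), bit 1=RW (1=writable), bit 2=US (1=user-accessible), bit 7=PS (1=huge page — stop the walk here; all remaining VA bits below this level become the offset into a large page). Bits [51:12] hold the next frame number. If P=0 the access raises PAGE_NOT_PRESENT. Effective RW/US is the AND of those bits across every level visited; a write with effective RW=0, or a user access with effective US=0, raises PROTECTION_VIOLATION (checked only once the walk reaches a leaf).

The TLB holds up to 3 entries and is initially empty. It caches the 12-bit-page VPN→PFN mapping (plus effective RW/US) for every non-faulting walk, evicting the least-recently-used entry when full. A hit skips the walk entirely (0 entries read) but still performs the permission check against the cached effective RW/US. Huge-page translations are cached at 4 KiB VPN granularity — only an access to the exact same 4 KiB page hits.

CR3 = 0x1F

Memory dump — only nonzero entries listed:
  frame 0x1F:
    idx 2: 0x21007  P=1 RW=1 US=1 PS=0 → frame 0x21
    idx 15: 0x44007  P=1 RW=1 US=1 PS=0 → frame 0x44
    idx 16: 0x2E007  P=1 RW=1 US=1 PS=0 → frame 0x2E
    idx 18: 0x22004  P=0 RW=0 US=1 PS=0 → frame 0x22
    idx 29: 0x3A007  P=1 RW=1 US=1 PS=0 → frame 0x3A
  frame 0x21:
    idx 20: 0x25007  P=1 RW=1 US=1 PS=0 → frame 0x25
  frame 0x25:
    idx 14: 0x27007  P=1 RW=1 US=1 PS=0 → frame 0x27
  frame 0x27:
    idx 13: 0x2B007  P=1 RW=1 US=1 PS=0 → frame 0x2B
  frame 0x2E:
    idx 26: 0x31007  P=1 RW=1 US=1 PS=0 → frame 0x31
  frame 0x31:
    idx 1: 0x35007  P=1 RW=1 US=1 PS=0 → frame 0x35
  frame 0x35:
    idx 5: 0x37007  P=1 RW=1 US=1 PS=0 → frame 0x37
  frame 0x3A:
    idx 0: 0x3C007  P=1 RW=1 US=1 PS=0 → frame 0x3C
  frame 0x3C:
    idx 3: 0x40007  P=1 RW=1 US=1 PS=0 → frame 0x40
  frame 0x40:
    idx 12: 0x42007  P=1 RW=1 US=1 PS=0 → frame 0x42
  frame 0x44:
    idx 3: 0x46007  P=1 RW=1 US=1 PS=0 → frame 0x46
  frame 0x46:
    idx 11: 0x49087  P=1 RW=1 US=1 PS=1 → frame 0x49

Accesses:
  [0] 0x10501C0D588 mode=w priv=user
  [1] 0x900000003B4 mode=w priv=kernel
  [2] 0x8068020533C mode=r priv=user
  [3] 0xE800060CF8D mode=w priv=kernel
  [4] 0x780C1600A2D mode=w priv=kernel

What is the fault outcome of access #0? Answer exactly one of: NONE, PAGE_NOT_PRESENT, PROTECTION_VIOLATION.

Per-access translation:
#0 VA=0x10501C0D588 (w,user):
  L0: frame=0x1F idx=2 entry=0x21007 [P=1 RW=1 US=1 PS=0]
  L1: frame=0x21 idx=20 entry=0x25007 [P=1 RW=1 US=1 PS=0]
  L2: frame=0x25 idx=14 entry=0x27007 [P=1 RW=1 US=1 PS=0]
  L3: frame=0x27 idx=13 entry=0x2B007 [P=1 RW=1 US=1 PS=0]
  ⇒ phys 0x2B588  [4 reads]
#1 VA=0x900000003B4 (w,kernel):
  L0: frame=0x1F idx=18 entry=0x22004 [P=0 RW=0 US=1 PS=0]
  ⇒ fault: PAGE_NOT_PRESENT  — 1 lookups
#2 VA=0x8068020533C (r,user):
  L0: frame=0x1F idx=16 entry=0x2E007 [P=1 RW=1 US=1 PS=0]
  L1: frame=0x2E idx=26 entry=0x31007 [P=1 RW=1 US=1 PS=0]
  L2: frame=0x31 idx=1 entry=0x35007 [P=1 RW=1 US=1 PS=0]
  L3: frame=0x35 idx=5 entry=0x37007 [P=1 RW=1 US=1 PS=0]
  ⇒ phys 0x3733C  [4 reads]
#3 VA=0xE800060CF8D (w,kernel):
  L0: frame=0x1F idx=29 entry=0x3A007 [P=1 RW=1 US=1 PS=0]
  L1: frame=0x3A idx=0 entry=0x3C007 [P=1 RW=1 US=1 PS=0]
  L2: frame=0x3C idx=3 entry=0x40007 [P=1 RW=1 US=1 PS=0]
  L3: frame=0x40 idx=12 entry=0x42007 [P=1 RW=1 US=1 PS=0]
  ⇒ phys 0x42F8D  [4 reads]
#4 VA=0x780C1600A2D (w,kernel):
  L0: frame=0x1F idx=15 entry=0x44007 [P=1 RW=1 US=1 PS=0]
  L1: frame=0x44 idx=3 entry=0x46007 [P=1 RW=1 US=1 PS=0]
  L2: frame=0x46 idx=11 entry=0x49087 [P=1 RW=1 US=1 PS=1]
  ⇒ phys 0x49A2D (huge @L2)  [3 reads]

Access #0 fault: NONE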